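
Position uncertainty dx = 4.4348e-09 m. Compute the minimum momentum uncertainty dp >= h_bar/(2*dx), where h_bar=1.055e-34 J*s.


dp = h_bar / (2 * dx)
= 1.055e-34 / (2 * 4.4348e-09)
= 1.055e-34 / 8.8696e-09
= 1.1895e-26 kg*m/s

1.1895e-26


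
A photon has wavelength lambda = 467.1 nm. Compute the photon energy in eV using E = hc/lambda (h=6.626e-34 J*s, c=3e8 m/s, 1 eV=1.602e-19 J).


E = hc / lambda
= (6.626e-34)(3e8) / (467.1e-9)
= 1.9878e-25 / 4.6710e-07
= 4.2556e-19 J
Converting to eV: 4.2556e-19 / 1.602e-19
= 2.6564 eV

2.6564


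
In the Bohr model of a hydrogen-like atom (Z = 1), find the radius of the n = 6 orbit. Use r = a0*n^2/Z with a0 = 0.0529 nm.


r = a0 * n^2 / Z
= 0.0529 * 6^2 / 1
= 0.0529 * 36 / 1
= 1.9044 nm

1.9044


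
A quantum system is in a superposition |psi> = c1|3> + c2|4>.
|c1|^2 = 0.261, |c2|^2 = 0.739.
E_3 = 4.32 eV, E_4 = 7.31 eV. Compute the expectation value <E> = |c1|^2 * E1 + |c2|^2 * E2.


<E> = |c1|^2 * E1 + |c2|^2 * E2
= 0.261 * 4.32 + 0.739 * 7.31
= 1.1275 + 5.4021
= 6.5296 eV

6.5296


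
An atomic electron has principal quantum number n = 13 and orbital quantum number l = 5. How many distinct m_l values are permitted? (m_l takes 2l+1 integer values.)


m_l ranges from -l to +l in integer steps
So m_l goes from -5 to +5
Count = 2l + 1 = 2*5 + 1
= 11

11


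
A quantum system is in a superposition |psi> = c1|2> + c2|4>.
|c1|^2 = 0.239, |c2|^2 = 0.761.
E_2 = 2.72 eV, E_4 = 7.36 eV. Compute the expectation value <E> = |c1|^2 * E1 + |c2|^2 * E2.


<E> = |c1|^2 * E1 + |c2|^2 * E2
= 0.239 * 2.72 + 0.761 * 7.36
= 0.6501 + 5.601
= 6.251 eV

6.251


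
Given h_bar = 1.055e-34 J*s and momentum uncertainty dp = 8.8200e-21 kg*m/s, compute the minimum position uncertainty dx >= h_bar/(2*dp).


dx = h_bar / (2 * dp)
= 1.055e-34 / (2 * 8.8200e-21)
= 1.055e-34 / 1.7640e-20
= 5.9807e-15 m

5.9807e-15


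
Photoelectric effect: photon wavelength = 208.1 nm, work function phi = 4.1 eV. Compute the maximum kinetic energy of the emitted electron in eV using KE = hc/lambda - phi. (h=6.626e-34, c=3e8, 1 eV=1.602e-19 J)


E_photon = hc / lambda
= (6.626e-34)(3e8) / (208.1e-9)
= 9.5521e-19 J
= 5.9626 eV
KE = E_photon - phi
= 5.9626 - 4.1
= 1.8626 eV

1.8626


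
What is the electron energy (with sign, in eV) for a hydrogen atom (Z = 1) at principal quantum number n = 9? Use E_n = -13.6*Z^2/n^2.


E_n = -13.6 * Z^2 / n^2
= -13.6 * 1^2 / 9^2
= -13.6 * 1 / 81
= -0.1679 eV

-0.1679


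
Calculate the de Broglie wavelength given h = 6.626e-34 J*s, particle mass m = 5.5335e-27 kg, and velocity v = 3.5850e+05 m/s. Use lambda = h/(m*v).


lambda = h / (m * v)
= 6.626e-34 / (5.5335e-27 * 3.5850e+05)
= 6.626e-34 / 1.9838e-21
= 3.3401e-13 m

3.3401e-13


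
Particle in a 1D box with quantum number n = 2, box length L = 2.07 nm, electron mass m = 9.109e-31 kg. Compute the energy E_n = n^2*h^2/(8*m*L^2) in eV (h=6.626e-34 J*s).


E = n^2 * h^2 / (8 * m * L^2)
= 2^2 * (6.626e-34)^2 / (8 * 9.109e-31 * (2.07e-9)^2)
= 4 * 4.3904e-67 / (8 * 9.109e-31 * 4.2849e-18)
= 5.6242e-20 J
= 0.3511 eV

0.3511


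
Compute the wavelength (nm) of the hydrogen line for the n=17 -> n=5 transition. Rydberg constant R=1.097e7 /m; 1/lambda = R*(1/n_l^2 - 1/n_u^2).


1/lambda = R * (1/n_l^2 - 1/n_u^2)
= 1.097e7 * (1/5^2 - 1/17^2)
= 1.097e7 * (0.04 - 0.00346)
= 1.097e7 * 0.03654
= 4.0084e+05 /m
lambda = 1 / 4.0084e+05 = 2494.7515 nm

2494.7515


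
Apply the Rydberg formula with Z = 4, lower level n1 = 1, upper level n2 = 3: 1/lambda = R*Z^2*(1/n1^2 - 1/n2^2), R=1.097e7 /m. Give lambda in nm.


1/lambda = R * Z^2 * (1/n1^2 - 1/n2^2)
= 1.097e7 * 4^2 * (1/1^2 - 1/3^2)
= 1.097e7 * 16 * (1.0 - 0.111111)
= 1.5602e+08 /m
lambda = 1 / 1.5602e+08
= 6.4095 nm

6.4095


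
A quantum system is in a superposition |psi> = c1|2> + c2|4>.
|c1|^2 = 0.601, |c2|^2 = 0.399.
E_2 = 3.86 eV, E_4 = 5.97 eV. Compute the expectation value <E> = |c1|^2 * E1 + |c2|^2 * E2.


<E> = |c1|^2 * E1 + |c2|^2 * E2
= 0.601 * 3.86 + 0.399 * 5.97
= 2.3199 + 2.382
= 4.7019 eV

4.7019


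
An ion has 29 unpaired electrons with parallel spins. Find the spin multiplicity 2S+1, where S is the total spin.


Total spin S = N * (1/2) = 29 * 0.5 = 14.5
Spin multiplicity = 2S + 1
= 2 * 14.5 + 1
= 30

30


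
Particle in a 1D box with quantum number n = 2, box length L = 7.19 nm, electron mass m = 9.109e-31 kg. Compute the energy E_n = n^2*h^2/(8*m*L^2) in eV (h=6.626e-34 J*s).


E = n^2 * h^2 / (8 * m * L^2)
= 2^2 * (6.626e-34)^2 / (8 * 9.109e-31 * (7.19e-9)^2)
= 4 * 4.3904e-67 / (8 * 9.109e-31 * 5.1696e-17)
= 4.6617e-21 J
= 0.0291 eV

0.0291


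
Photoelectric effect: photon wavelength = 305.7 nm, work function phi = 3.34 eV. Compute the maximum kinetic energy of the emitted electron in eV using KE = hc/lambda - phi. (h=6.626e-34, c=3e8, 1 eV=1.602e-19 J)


E_photon = hc / lambda
= (6.626e-34)(3e8) / (305.7e-9)
= 6.5025e-19 J
= 4.059 eV
KE = E_photon - phi
= 4.059 - 3.34
= 0.719 eV

0.719


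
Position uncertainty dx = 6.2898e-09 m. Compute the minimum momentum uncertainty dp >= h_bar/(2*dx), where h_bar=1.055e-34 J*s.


dp = h_bar / (2 * dx)
= 1.055e-34 / (2 * 6.2898e-09)
= 1.055e-34 / 1.2580e-08
= 8.3866e-27 kg*m/s

8.3866e-27


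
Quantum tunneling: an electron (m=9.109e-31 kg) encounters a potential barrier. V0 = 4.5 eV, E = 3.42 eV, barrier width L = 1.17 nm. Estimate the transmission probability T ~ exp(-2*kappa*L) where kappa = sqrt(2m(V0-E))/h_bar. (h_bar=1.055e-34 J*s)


V0 - E = 1.08 eV = 1.7302e-19 J
kappa = sqrt(2 * m * (V0-E)) / h_bar
= sqrt(2 * 9.109e-31 * 1.7302e-19) / 1.055e-34
= 5.3216e+09 /m
2*kappa*L = 2 * 5.3216e+09 * 1.17e-9
= 12.4525
T = exp(-12.4525) = 3.907904e-06

3.907904e-06


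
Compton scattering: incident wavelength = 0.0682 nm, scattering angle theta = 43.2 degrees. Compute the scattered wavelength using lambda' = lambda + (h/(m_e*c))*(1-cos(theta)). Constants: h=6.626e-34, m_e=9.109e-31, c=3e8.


Compton wavelength: h/(m_e*c) = 2.4247e-12 m
d_lambda = 2.4247e-12 * (1 - cos(43.2 deg))
= 2.4247e-12 * 0.271031
= 6.5717e-13 m = 0.000657 nm
lambda' = 0.0682 + 0.000657
= 0.068857 nm

0.068857


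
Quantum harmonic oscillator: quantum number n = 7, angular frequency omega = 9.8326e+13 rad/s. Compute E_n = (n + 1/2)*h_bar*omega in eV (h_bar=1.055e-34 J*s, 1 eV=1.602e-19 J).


E = (n + 1/2) * h_bar * omega
= (7 + 0.5) * 1.055e-34 * 9.8326e+13
= 7.5 * 1.0373e-20
= 7.7800e-20 J
= 0.4856 eV

0.4856


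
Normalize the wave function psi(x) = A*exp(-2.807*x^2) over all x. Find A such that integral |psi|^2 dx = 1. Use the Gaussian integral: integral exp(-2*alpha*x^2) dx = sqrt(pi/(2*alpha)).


integral |psi|^2 dx = A^2 * sqrt(pi/(2*alpha)) = 1
A^2 = sqrt(2*alpha/pi)
= sqrt(2 * 2.807 / pi)
= 1.336784
A = sqrt(1.336784)
= 1.1562

1.1562


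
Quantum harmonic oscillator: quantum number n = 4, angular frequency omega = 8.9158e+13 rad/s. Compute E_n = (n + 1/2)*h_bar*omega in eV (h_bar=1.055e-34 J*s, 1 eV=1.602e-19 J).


E = (n + 1/2) * h_bar * omega
= (4 + 0.5) * 1.055e-34 * 8.9158e+13
= 4.5 * 9.4062e-21
= 4.2328e-20 J
= 0.2642 eV

0.2642


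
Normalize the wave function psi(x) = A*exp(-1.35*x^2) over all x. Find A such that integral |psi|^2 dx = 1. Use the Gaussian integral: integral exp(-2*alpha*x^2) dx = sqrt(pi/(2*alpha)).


integral |psi|^2 dx = A^2 * sqrt(pi/(2*alpha)) = 1
A^2 = sqrt(2*alpha/pi)
= sqrt(2 * 1.35 / pi)
= 0.927058
A = sqrt(0.927058)
= 0.9628

0.9628


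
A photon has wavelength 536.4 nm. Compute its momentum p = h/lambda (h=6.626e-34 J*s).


p = h / lambda
= 6.626e-34 / (536.4e-9)
= 6.626e-34 / 5.3640e-07
= 1.2353e-27 kg*m/s

1.2353e-27


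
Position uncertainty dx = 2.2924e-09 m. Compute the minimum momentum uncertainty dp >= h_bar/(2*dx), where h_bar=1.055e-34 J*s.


dp = h_bar / (2 * dx)
= 1.055e-34 / (2 * 2.2924e-09)
= 1.055e-34 / 4.5848e-09
= 2.3011e-26 kg*m/s

2.3011e-26


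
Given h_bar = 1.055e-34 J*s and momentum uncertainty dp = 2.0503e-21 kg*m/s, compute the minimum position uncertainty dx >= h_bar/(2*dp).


dx = h_bar / (2 * dp)
= 1.055e-34 / (2 * 2.0503e-21)
= 1.055e-34 / 4.1006e-21
= 2.5728e-14 m

2.5728e-14


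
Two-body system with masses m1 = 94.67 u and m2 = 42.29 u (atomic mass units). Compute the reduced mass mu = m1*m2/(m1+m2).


mu = m1 * m2 / (m1 + m2)
= 94.67 * 42.29 / (94.67 + 42.29)
= 4003.5943 / 136.96
= 29.2319 u

29.2319


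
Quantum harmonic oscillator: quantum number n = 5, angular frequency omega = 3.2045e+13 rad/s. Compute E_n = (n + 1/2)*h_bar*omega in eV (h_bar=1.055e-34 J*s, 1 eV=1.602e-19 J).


E = (n + 1/2) * h_bar * omega
= (5 + 0.5) * 1.055e-34 * 3.2045e+13
= 5.5 * 3.3807e-21
= 1.8594e-20 J
= 0.1161 eV

0.1161


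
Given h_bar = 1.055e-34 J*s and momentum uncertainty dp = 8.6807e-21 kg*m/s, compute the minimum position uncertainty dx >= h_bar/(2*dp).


dx = h_bar / (2 * dp)
= 1.055e-34 / (2 * 8.6807e-21)
= 1.055e-34 / 1.7361e-20
= 6.0767e-15 m

6.0767e-15


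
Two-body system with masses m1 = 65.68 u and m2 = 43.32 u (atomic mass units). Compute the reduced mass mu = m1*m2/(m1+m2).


mu = m1 * m2 / (m1 + m2)
= 65.68 * 43.32 / (65.68 + 43.32)
= 2845.2576 / 109.0
= 26.1033 u

26.1033


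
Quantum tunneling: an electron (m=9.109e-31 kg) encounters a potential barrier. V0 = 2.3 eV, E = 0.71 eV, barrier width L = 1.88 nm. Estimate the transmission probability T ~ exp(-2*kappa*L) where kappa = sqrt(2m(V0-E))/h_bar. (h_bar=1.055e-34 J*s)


V0 - E = 1.59 eV = 2.5472e-19 J
kappa = sqrt(2 * m * (V0-E)) / h_bar
= sqrt(2 * 9.109e-31 * 2.5472e-19) / 1.055e-34
= 6.4570e+09 /m
2*kappa*L = 2 * 6.4570e+09 * 1.88e-9
= 24.2781
T = exp(-24.2781) = 2.858475e-11

2.858475e-11


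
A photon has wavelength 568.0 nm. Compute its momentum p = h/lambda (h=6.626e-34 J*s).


p = h / lambda
= 6.626e-34 / (568.0e-9)
= 6.626e-34 / 5.6800e-07
= 1.1665e-27 kg*m/s

1.1665e-27


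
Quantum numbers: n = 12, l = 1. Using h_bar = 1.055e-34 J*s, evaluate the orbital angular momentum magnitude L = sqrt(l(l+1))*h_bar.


L = sqrt(l*(l+1)) * h_bar
= sqrt(1 * 2) * 1.055e-34
= sqrt(2) * 1.055e-34
= 1.4142 * 1.055e-34
= 1.4920e-34 J*s

1.4920e-34


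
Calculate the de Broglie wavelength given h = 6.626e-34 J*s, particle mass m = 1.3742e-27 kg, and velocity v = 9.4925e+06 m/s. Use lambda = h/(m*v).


lambda = h / (m * v)
= 6.626e-34 / (1.3742e-27 * 9.4925e+06)
= 6.626e-34 / 1.3045e-20
= 5.0795e-14 m

5.0795e-14


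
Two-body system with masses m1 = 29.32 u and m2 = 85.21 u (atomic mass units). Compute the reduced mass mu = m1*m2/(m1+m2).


mu = m1 * m2 / (m1 + m2)
= 29.32 * 85.21 / (29.32 + 85.21)
= 2498.3572 / 114.53
= 21.814 u

21.814


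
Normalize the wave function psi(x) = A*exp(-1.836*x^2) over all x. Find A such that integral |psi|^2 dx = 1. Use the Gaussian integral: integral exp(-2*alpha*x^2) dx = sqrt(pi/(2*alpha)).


integral |psi|^2 dx = A^2 * sqrt(pi/(2*alpha)) = 1
A^2 = sqrt(2*alpha/pi)
= sqrt(2 * 1.836 / pi)
= 1.081126
A = sqrt(1.081126)
= 1.0398

1.0398


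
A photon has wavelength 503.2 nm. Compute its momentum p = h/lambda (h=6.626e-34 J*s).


p = h / lambda
= 6.626e-34 / (503.2e-9)
= 6.626e-34 / 5.0320e-07
= 1.3168e-27 kg*m/s

1.3168e-27


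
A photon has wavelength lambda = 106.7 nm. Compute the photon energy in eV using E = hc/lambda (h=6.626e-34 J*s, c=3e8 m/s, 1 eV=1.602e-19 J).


E = hc / lambda
= (6.626e-34)(3e8) / (106.7e-9)
= 1.9878e-25 / 1.0670e-07
= 1.8630e-18 J
Converting to eV: 1.8630e-18 / 1.602e-19
= 11.6291 eV

11.6291


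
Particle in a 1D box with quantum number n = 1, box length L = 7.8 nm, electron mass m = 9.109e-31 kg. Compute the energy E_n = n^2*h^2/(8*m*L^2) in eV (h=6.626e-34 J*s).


E = n^2 * h^2 / (8 * m * L^2)
= 1^2 * (6.626e-34)^2 / (8 * 9.109e-31 * (7.8e-9)^2)
= 1 * 4.3904e-67 / (8 * 9.109e-31 * 6.0840e-17)
= 9.9027e-22 J
= 0.0062 eV

0.0062


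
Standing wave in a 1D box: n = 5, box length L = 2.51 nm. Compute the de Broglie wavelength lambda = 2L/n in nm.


lambda = 2L / n
= 2 * 2.51 / 5
= 5.02 / 5
= 1.004 nm

1.004


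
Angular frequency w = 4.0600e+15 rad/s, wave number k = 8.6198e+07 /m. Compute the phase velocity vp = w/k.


vp = w / k
= 4.0600e+15 / 8.6198e+07
= 4.7101e+07 m/s

4.7101e+07


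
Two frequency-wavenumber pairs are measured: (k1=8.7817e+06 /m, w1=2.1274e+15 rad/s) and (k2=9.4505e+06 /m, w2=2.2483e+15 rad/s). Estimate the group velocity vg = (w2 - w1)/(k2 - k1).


vg = (w2 - w1) / (k2 - k1)
= (2.2483e+15 - 2.1274e+15) / (9.4505e+06 - 8.7817e+06)
= 1.2090e+14 / 6.6880e+05
= 1.8077e+08 m/s

1.8077e+08


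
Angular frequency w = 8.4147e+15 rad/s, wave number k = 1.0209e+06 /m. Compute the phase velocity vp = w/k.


vp = w / k
= 8.4147e+15 / 1.0209e+06
= 8.2424e+09 m/s

8.2424e+09


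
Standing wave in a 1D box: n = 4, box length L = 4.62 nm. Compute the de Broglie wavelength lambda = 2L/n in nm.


lambda = 2L / n
= 2 * 4.62 / 4
= 9.24 / 4
= 2.31 nm

2.31


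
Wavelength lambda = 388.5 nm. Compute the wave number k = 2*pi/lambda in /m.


k = 2 * pi / lambda
= 6.2832 / (388.5e-9)
= 6.2832 / 3.8850e-07
= 1.6173e+07 /m

1.6173e+07


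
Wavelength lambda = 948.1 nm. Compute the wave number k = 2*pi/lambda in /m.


k = 2 * pi / lambda
= 6.2832 / (948.1e-9)
= 6.2832 / 9.4810e-07
= 6.6271e+06 /m

6.6271e+06


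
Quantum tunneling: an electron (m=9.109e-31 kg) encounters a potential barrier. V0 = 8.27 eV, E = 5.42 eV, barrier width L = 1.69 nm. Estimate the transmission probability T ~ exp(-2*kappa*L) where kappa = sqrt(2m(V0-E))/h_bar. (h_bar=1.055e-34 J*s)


V0 - E = 2.85 eV = 4.5657e-19 J
kappa = sqrt(2 * m * (V0-E)) / h_bar
= sqrt(2 * 9.109e-31 * 4.5657e-19) / 1.055e-34
= 8.6447e+09 /m
2*kappa*L = 2 * 8.6447e+09 * 1.69e-9
= 29.2192
T = exp(-29.2192) = 2.042980e-13

2.042980e-13


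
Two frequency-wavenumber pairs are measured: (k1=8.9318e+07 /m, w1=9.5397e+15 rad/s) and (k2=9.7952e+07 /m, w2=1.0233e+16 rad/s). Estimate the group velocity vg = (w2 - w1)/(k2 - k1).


vg = (w2 - w1) / (k2 - k1)
= (1.0233e+16 - 9.5397e+15) / (9.7952e+07 - 8.9318e+07)
= 6.9330e+14 / 8.6340e+06
= 8.0299e+07 m/s

8.0299e+07


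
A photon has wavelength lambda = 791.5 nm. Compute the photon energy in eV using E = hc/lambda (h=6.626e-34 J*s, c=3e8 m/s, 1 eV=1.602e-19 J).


E = hc / lambda
= (6.626e-34)(3e8) / (791.5e-9)
= 1.9878e-25 / 7.9150e-07
= 2.5114e-19 J
Converting to eV: 2.5114e-19 / 1.602e-19
= 1.5677 eV

1.5677


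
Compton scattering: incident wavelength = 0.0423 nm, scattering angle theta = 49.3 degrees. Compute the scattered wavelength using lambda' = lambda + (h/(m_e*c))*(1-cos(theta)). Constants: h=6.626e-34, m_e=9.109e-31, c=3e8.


Compton wavelength: h/(m_e*c) = 2.4247e-12 m
d_lambda = 2.4247e-12 * (1 - cos(49.3 deg))
= 2.4247e-12 * 0.347902
= 8.4356e-13 m = 0.000844 nm
lambda' = 0.0423 + 0.000844
= 0.043144 nm

0.043144


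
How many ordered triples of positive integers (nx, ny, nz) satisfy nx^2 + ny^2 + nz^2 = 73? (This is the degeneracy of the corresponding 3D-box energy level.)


Enumerate all (nx, ny, nz) with nx^2 + ny^2 + nz^2 = 73:
(1,6,6)
(6,1,6)
(6,6,1)
Total degeneracy = 3

3


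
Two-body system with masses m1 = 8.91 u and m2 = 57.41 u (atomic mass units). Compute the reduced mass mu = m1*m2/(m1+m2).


mu = m1 * m2 / (m1 + m2)
= 8.91 * 57.41 / (8.91 + 57.41)
= 511.5231 / 66.32
= 7.713 u

7.713


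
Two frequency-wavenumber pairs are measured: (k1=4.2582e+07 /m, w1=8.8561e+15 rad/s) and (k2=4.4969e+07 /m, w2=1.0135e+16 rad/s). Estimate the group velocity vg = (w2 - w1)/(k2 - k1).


vg = (w2 - w1) / (k2 - k1)
= (1.0135e+16 - 8.8561e+15) / (4.4969e+07 - 4.2582e+07)
= 1.2789e+15 / 2.3870e+06
= 5.3578e+08 m/s

5.3578e+08


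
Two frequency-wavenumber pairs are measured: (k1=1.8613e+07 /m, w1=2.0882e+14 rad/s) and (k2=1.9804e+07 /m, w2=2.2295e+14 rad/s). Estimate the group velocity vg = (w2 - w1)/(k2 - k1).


vg = (w2 - w1) / (k2 - k1)
= (2.2295e+14 - 2.0882e+14) / (1.9804e+07 - 1.8613e+07)
= 1.4130e+13 / 1.1910e+06
= 1.1864e+07 m/s

1.1864e+07


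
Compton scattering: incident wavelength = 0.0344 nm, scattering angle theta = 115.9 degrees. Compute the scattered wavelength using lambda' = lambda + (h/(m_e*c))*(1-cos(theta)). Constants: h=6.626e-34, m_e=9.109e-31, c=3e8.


Compton wavelength: h/(m_e*c) = 2.4247e-12 m
d_lambda = 2.4247e-12 * (1 - cos(115.9 deg))
= 2.4247e-12 * 1.436802
= 3.4838e-12 m = 0.003484 nm
lambda' = 0.0344 + 0.003484
= 0.037884 nm

0.037884


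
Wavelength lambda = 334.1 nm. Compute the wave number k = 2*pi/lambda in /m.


k = 2 * pi / lambda
= 6.2832 / (334.1e-9)
= 6.2832 / 3.3410e-07
= 1.8806e+07 /m

1.8806e+07


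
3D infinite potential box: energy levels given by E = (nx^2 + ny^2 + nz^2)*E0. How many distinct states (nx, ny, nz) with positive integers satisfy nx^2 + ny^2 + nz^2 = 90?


Enumerate all (nx, ny, nz) with nx^2 + ny^2 + nz^2 = 90:
(1,5,8)
(1,8,5)
(4,5,7)
(4,7,5)
(5,1,8)
(5,4,7)
(5,7,4)
(5,8,1)
(7,4,5)
(7,5,4)
(8,1,5)
(8,5,1)
Total degeneracy = 12

12


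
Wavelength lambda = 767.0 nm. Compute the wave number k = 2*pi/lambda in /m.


k = 2 * pi / lambda
= 6.2832 / (767.0e-9)
= 6.2832 / 7.6700e-07
= 8.1919e+06 /m

8.1919e+06


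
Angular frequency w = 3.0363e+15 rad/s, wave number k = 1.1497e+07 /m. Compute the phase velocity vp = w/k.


vp = w / k
= 3.0363e+15 / 1.1497e+07
= 2.6409e+08 m/s

2.6409e+08


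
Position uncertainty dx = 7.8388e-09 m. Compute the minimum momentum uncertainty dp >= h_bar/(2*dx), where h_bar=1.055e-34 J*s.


dp = h_bar / (2 * dx)
= 1.055e-34 / (2 * 7.8388e-09)
= 1.055e-34 / 1.5678e-08
= 6.7293e-27 kg*m/s

6.7293e-27


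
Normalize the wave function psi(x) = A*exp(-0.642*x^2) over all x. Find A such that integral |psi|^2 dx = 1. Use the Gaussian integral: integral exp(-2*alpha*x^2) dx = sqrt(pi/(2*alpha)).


integral |psi|^2 dx = A^2 * sqrt(pi/(2*alpha)) = 1
A^2 = sqrt(2*alpha/pi)
= sqrt(2 * 0.642 / pi)
= 0.639304
A = sqrt(0.639304)
= 0.7996

0.7996


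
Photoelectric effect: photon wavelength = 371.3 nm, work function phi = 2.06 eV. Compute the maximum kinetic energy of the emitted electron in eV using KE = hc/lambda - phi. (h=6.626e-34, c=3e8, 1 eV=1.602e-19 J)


E_photon = hc / lambda
= (6.626e-34)(3e8) / (371.3e-9)
= 5.3536e-19 J
= 3.3418 eV
KE = E_photon - phi
= 3.3418 - 2.06
= 1.2818 eV

1.2818


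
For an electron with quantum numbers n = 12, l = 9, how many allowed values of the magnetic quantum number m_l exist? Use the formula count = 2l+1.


m_l ranges from -l to +l in integer steps
So m_l goes from -9 to +9
Count = 2l + 1 = 2*9 + 1
= 19

19


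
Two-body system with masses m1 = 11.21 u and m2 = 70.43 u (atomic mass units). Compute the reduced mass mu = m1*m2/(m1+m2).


mu = m1 * m2 / (m1 + m2)
= 11.21 * 70.43 / (11.21 + 70.43)
= 789.5203 / 81.64
= 9.6708 u

9.6708


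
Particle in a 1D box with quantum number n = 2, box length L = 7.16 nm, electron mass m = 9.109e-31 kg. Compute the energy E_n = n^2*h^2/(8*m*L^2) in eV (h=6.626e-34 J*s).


E = n^2 * h^2 / (8 * m * L^2)
= 2^2 * (6.626e-34)^2 / (8 * 9.109e-31 * (7.16e-9)^2)
= 4 * 4.3904e-67 / (8 * 9.109e-31 * 5.1266e-17)
= 4.7008e-21 J
= 0.0293 eV

0.0293


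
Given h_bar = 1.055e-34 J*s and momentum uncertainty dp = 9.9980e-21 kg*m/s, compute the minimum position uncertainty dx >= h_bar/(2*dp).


dx = h_bar / (2 * dp)
= 1.055e-34 / (2 * 9.9980e-21)
= 1.055e-34 / 1.9996e-20
= 5.2761e-15 m

5.2761e-15


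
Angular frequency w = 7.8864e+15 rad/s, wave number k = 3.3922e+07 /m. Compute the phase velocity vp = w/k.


vp = w / k
= 7.8864e+15 / 3.3922e+07
= 2.3249e+08 m/s

2.3249e+08


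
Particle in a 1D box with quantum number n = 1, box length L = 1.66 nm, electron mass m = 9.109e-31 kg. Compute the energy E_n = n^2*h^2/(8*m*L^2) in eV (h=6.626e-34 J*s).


E = n^2 * h^2 / (8 * m * L^2)
= 1^2 * (6.626e-34)^2 / (8 * 9.109e-31 * (1.66e-9)^2)
= 1 * 4.3904e-67 / (8 * 9.109e-31 * 2.7556e-18)
= 2.1864e-20 J
= 0.1365 eV

0.1365


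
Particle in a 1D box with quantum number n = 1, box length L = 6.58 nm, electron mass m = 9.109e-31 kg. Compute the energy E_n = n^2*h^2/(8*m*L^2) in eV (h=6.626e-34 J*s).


E = n^2 * h^2 / (8 * m * L^2)
= 1^2 * (6.626e-34)^2 / (8 * 9.109e-31 * (6.58e-9)^2)
= 1 * 4.3904e-67 / (8 * 9.109e-31 * 4.3296e-17)
= 1.3915e-21 J
= 0.0087 eV

0.0087


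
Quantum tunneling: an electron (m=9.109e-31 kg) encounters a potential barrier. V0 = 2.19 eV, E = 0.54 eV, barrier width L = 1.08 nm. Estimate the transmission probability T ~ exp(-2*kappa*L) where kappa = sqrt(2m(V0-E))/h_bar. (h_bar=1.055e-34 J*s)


V0 - E = 1.65 eV = 2.6433e-19 J
kappa = sqrt(2 * m * (V0-E)) / h_bar
= sqrt(2 * 9.109e-31 * 2.6433e-19) / 1.055e-34
= 6.5777e+09 /m
2*kappa*L = 2 * 6.5777e+09 * 1.08e-9
= 14.2077
T = exp(-14.2077) = 6.755520e-07

6.755520e-07


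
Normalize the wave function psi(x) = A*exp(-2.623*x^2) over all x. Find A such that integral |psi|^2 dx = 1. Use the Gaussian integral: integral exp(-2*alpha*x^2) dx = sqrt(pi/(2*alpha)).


integral |psi|^2 dx = A^2 * sqrt(pi/(2*alpha)) = 1
A^2 = sqrt(2*alpha/pi)
= sqrt(2 * 2.623 / pi)
= 1.292228
A = sqrt(1.292228)
= 1.1368

1.1368


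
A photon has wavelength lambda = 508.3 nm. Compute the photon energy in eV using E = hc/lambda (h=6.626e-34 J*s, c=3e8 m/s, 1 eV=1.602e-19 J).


E = hc / lambda
= (6.626e-34)(3e8) / (508.3e-9)
= 1.9878e-25 / 5.0830e-07
= 3.9107e-19 J
Converting to eV: 3.9107e-19 / 1.602e-19
= 2.4411 eV

2.4411


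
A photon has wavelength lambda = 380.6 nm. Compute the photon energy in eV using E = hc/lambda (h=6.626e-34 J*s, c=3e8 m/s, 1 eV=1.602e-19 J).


E = hc / lambda
= (6.626e-34)(3e8) / (380.6e-9)
= 1.9878e-25 / 3.8060e-07
= 5.2228e-19 J
Converting to eV: 5.2228e-19 / 1.602e-19
= 3.2602 eV

3.2602


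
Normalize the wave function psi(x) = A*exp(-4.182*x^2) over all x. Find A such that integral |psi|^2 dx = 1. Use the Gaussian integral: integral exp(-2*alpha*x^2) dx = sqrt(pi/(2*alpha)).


integral |psi|^2 dx = A^2 * sqrt(pi/(2*alpha)) = 1
A^2 = sqrt(2*alpha/pi)
= sqrt(2 * 4.182 / pi)
= 1.631669
A = sqrt(1.631669)
= 1.2774

1.2774


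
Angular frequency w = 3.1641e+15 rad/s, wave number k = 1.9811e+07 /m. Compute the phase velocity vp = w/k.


vp = w / k
= 3.1641e+15 / 1.9811e+07
= 1.5971e+08 m/s

1.5971e+08


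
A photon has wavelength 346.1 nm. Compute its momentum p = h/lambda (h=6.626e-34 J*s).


p = h / lambda
= 6.626e-34 / (346.1e-9)
= 6.626e-34 / 3.4610e-07
= 1.9145e-27 kg*m/s

1.9145e-27


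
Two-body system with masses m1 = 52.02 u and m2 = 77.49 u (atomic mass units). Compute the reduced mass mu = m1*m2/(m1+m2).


mu = m1 * m2 / (m1 + m2)
= 52.02 * 77.49 / (52.02 + 77.49)
= 4031.0298 / 129.51
= 31.1252 u

31.1252


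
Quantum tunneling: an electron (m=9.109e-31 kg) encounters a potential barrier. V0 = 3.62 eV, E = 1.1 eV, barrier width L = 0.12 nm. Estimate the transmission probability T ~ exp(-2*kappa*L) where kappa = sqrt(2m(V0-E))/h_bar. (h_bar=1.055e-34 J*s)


V0 - E = 2.52 eV = 4.0370e-19 J
kappa = sqrt(2 * m * (V0-E)) / h_bar
= sqrt(2 * 9.109e-31 * 4.0370e-19) / 1.055e-34
= 8.1289e+09 /m
2*kappa*L = 2 * 8.1289e+09 * 0.12e-9
= 1.9509
T = exp(-1.9509) = 1.421425e-01

1.421425e-01


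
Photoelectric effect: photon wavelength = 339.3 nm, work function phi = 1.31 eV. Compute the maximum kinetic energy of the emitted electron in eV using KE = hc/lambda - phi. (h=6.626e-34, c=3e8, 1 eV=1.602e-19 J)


E_photon = hc / lambda
= (6.626e-34)(3e8) / (339.3e-9)
= 5.8585e-19 J
= 3.657 eV
KE = E_photon - phi
= 3.657 - 1.31
= 2.347 eV

2.347


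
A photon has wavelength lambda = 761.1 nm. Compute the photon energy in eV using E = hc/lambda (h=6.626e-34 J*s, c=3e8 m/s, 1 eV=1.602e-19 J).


E = hc / lambda
= (6.626e-34)(3e8) / (761.1e-9)
= 1.9878e-25 / 7.6110e-07
= 2.6117e-19 J
Converting to eV: 2.6117e-19 / 1.602e-19
= 1.6303 eV

1.6303


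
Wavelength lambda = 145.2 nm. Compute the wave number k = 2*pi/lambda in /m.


k = 2 * pi / lambda
= 6.2832 / (145.2e-9)
= 6.2832 / 1.4520e-07
= 4.3273e+07 /m

4.3273e+07


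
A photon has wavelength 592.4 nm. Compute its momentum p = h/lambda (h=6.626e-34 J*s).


p = h / lambda
= 6.626e-34 / (592.4e-9)
= 6.626e-34 / 5.9240e-07
= 1.1185e-27 kg*m/s

1.1185e-27


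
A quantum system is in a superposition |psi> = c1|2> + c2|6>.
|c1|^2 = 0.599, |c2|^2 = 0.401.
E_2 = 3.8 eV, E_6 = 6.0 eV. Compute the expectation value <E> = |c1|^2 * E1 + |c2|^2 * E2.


<E> = |c1|^2 * E1 + |c2|^2 * E2
= 0.599 * 3.8 + 0.401 * 6.0
= 2.2762 + 2.406
= 4.6822 eV

4.6822


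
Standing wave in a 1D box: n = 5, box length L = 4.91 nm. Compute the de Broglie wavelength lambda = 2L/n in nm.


lambda = 2L / n
= 2 * 4.91 / 5
= 9.82 / 5
= 1.964 nm

1.964


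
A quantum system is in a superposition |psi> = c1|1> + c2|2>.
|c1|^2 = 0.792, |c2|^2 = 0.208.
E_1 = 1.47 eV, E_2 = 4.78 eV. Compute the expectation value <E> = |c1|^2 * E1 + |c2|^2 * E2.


<E> = |c1|^2 * E1 + |c2|^2 * E2
= 0.792 * 1.47 + 0.208 * 4.78
= 1.1642 + 0.9942
= 2.1585 eV

2.1585


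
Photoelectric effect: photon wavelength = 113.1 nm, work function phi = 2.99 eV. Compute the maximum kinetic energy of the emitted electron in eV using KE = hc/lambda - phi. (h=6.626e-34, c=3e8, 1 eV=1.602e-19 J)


E_photon = hc / lambda
= (6.626e-34)(3e8) / (113.1e-9)
= 1.7576e-18 J
= 10.971 eV
KE = E_photon - phi
= 10.971 - 2.99
= 7.981 eV

7.981


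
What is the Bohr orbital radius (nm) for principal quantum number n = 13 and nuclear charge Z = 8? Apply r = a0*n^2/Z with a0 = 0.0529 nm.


r = a0 * n^2 / Z
= 0.0529 * 13^2 / 8
= 0.0529 * 169 / 8
= 1.1175 nm

1.1175


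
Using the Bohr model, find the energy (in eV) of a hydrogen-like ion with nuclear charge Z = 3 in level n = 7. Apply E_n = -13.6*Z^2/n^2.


E_n = -13.6 * Z^2 / n^2
= -13.6 * 3^2 / 7^2
= -13.6 * 9 / 49
= -2.498 eV

-2.498


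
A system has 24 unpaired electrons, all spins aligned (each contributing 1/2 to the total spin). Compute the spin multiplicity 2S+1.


Total spin S = N * (1/2) = 24 * 0.5 = 12.0
Spin multiplicity = 2S + 1
= 2 * 12.0 + 1
= 25

25


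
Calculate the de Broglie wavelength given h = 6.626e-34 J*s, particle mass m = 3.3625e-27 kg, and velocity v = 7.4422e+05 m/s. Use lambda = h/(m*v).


lambda = h / (m * v)
= 6.626e-34 / (3.3625e-27 * 7.4422e+05)
= 6.626e-34 / 2.5024e-21
= 2.6478e-13 m

2.6478e-13


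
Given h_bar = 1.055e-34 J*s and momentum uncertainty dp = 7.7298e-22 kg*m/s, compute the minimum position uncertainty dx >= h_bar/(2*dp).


dx = h_bar / (2 * dp)
= 1.055e-34 / (2 * 7.7298e-22)
= 1.055e-34 / 1.5460e-21
= 6.8242e-14 m

6.8242e-14


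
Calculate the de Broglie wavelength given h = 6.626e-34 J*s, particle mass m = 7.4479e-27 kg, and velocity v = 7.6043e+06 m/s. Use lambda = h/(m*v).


lambda = h / (m * v)
= 6.626e-34 / (7.4479e-27 * 7.6043e+06)
= 6.626e-34 / 5.6636e-20
= 1.1699e-14 m

1.1699e-14


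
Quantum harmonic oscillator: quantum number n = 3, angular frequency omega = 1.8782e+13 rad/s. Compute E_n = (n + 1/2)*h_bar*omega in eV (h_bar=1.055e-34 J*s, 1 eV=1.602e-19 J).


E = (n + 1/2) * h_bar * omega
= (3 + 0.5) * 1.055e-34 * 1.8782e+13
= 3.5 * 1.9815e-21
= 6.9353e-21 J
= 0.0433 eV

0.0433


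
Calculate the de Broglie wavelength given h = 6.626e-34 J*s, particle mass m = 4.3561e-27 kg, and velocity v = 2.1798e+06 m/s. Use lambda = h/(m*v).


lambda = h / (m * v)
= 6.626e-34 / (4.3561e-27 * 2.1798e+06)
= 6.626e-34 / 9.4954e-21
= 6.9781e-14 m

6.9781e-14


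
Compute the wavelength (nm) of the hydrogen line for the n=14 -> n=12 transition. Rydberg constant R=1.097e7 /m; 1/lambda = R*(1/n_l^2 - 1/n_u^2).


1/lambda = R * (1/n_l^2 - 1/n_u^2)
= 1.097e7 * (1/12^2 - 1/14^2)
= 1.097e7 * (0.006944 - 0.005102)
= 1.097e7 * 0.001842
= 2.0211e+04 /m
lambda = 1 / 2.0211e+04 = 49477.5962 nm

49477.5962


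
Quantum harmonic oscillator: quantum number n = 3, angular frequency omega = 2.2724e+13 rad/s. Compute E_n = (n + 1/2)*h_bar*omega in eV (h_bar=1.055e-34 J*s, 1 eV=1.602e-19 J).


E = (n + 1/2) * h_bar * omega
= (3 + 0.5) * 1.055e-34 * 2.2724e+13
= 3.5 * 2.3974e-21
= 8.3908e-21 J
= 0.0524 eV

0.0524


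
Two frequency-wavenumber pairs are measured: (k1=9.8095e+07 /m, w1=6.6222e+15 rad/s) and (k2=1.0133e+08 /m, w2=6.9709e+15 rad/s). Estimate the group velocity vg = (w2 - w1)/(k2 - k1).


vg = (w2 - w1) / (k2 - k1)
= (6.9709e+15 - 6.6222e+15) / (1.0133e+08 - 9.8095e+07)
= 3.4870e+14 / 3.2350e+06
= 1.0779e+08 m/s

1.0779e+08


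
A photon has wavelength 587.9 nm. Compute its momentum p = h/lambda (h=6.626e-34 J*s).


p = h / lambda
= 6.626e-34 / (587.9e-9)
= 6.626e-34 / 5.8790e-07
= 1.1271e-27 kg*m/s

1.1271e-27


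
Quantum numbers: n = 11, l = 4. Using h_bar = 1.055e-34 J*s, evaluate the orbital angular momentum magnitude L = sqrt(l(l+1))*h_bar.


L = sqrt(l*(l+1)) * h_bar
= sqrt(4 * 5) * 1.055e-34
= sqrt(20) * 1.055e-34
= 4.4721 * 1.055e-34
= 4.7181e-34 J*s

4.7181e-34


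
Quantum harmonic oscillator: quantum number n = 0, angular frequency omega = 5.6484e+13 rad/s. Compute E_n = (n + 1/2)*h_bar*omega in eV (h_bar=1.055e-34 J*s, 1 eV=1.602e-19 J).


E = (n + 1/2) * h_bar * omega
= (0 + 0.5) * 1.055e-34 * 5.6484e+13
= 0.5 * 5.9591e-21
= 2.9795e-21 J
= 0.0186 eV

0.0186


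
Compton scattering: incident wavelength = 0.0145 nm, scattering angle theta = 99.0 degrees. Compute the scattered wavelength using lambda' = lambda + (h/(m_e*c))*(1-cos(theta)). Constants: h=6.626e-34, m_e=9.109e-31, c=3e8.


Compton wavelength: h/(m_e*c) = 2.4247e-12 m
d_lambda = 2.4247e-12 * (1 - cos(99.0 deg))
= 2.4247e-12 * 1.156434
= 2.8040e-12 m = 0.002804 nm
lambda' = 0.0145 + 0.002804
= 0.017304 nm

0.017304


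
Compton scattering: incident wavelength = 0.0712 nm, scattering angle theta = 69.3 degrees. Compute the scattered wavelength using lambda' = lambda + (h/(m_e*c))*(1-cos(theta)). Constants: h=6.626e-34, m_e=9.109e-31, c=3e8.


Compton wavelength: h/(m_e*c) = 2.4247e-12 m
d_lambda = 2.4247e-12 * (1 - cos(69.3 deg))
= 2.4247e-12 * 0.646525
= 1.5676e-12 m = 0.001568 nm
lambda' = 0.0712 + 0.001568
= 0.072768 nm

0.072768


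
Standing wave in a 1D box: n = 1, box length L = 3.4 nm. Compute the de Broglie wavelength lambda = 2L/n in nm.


lambda = 2L / n
= 2 * 3.4 / 1
= 6.8 / 1
= 6.8 nm

6.8


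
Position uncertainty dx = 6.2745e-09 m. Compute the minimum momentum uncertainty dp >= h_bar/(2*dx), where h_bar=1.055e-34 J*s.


dp = h_bar / (2 * dx)
= 1.055e-34 / (2 * 6.2745e-09)
= 1.055e-34 / 1.2549e-08
= 8.4070e-27 kg*m/s

8.4070e-27


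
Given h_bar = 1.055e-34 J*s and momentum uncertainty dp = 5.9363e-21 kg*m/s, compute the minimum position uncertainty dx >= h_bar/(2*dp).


dx = h_bar / (2 * dp)
= 1.055e-34 / (2 * 5.9363e-21)
= 1.055e-34 / 1.1873e-20
= 8.8860e-15 m

8.8860e-15


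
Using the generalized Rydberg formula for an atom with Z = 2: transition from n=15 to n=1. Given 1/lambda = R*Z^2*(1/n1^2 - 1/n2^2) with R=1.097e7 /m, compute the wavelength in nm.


1/lambda = R * Z^2 * (1/n1^2 - 1/n2^2)
= 1.097e7 * 2^2 * (1/1^2 - 1/15^2)
= 1.097e7 * 4 * (1.0 - 0.004444)
= 4.3685e+07 /m
lambda = 1 / 4.3685e+07
= 22.8912 nm

22.8912


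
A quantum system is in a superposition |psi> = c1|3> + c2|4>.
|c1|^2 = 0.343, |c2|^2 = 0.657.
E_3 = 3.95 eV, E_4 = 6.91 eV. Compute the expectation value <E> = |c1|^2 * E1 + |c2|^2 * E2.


<E> = |c1|^2 * E1 + |c2|^2 * E2
= 0.343 * 3.95 + 0.657 * 6.91
= 1.3549 + 4.5399
= 5.8947 eV

5.8947


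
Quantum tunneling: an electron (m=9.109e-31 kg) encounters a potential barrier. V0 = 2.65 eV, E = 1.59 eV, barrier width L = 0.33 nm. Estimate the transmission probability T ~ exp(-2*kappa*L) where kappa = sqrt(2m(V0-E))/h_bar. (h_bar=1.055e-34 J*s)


V0 - E = 1.06 eV = 1.6981e-19 J
kappa = sqrt(2 * m * (V0-E)) / h_bar
= sqrt(2 * 9.109e-31 * 1.6981e-19) / 1.055e-34
= 5.2721e+09 /m
2*kappa*L = 2 * 5.2721e+09 * 0.33e-9
= 3.4796
T = exp(-3.4796) = 3.082055e-02

3.082055e-02


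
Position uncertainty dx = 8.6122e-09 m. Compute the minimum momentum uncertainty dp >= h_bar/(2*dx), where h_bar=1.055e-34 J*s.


dp = h_bar / (2 * dx)
= 1.055e-34 / (2 * 8.6122e-09)
= 1.055e-34 / 1.7224e-08
= 6.1250e-27 kg*m/s

6.1250e-27


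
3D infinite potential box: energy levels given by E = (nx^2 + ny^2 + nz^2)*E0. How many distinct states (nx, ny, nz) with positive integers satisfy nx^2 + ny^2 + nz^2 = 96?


Enumerate all (nx, ny, nz) with nx^2 + ny^2 + nz^2 = 96:
(4,4,8)
(4,8,4)
(8,4,4)
Total degeneracy = 3

3


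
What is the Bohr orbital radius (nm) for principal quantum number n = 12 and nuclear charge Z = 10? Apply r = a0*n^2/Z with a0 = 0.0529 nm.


r = a0 * n^2 / Z
= 0.0529 * 12^2 / 10
= 0.0529 * 144 / 10
= 0.7618 nm

0.7618


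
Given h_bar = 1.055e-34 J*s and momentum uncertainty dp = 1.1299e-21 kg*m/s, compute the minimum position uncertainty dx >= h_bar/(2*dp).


dx = h_bar / (2 * dp)
= 1.055e-34 / (2 * 1.1299e-21)
= 1.055e-34 / 2.2598e-21
= 4.6686e-14 m

4.6686e-14


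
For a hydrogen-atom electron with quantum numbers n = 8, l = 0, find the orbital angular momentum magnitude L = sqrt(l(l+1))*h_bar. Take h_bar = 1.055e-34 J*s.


L = sqrt(l*(l+1)) * h_bar
= sqrt(0 * 1) * 1.055e-34
= sqrt(0) * 1.055e-34
= 0.0 * 1.055e-34
= 0.0000e+00 J*s

0.0000e+00


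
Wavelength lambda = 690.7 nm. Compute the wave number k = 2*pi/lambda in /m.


k = 2 * pi / lambda
= 6.2832 / (690.7e-9)
= 6.2832 / 6.9070e-07
= 9.0968e+06 /m

9.0968e+06


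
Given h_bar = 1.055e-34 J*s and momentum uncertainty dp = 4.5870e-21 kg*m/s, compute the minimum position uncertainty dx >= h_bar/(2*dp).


dx = h_bar / (2 * dp)
= 1.055e-34 / (2 * 4.5870e-21)
= 1.055e-34 / 9.1740e-21
= 1.1500e-14 m

1.1500e-14


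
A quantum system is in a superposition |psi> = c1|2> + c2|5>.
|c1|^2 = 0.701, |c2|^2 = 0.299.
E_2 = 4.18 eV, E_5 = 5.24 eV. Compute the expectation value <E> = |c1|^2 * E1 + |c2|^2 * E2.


<E> = |c1|^2 * E1 + |c2|^2 * E2
= 0.701 * 4.18 + 0.299 * 5.24
= 2.9302 + 1.5668
= 4.4969 eV

4.4969


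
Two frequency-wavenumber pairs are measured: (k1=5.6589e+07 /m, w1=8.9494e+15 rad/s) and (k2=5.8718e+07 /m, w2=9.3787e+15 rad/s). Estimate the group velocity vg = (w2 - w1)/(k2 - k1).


vg = (w2 - w1) / (k2 - k1)
= (9.3787e+15 - 8.9494e+15) / (5.8718e+07 - 5.6589e+07)
= 4.2930e+14 / 2.1290e+06
= 2.0164e+08 m/s

2.0164e+08


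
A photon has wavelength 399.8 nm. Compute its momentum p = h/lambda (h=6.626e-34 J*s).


p = h / lambda
= 6.626e-34 / (399.8e-9)
= 6.626e-34 / 3.9980e-07
= 1.6573e-27 kg*m/s

1.6573e-27


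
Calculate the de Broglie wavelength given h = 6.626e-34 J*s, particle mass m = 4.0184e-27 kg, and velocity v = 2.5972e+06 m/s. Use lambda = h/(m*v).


lambda = h / (m * v)
= 6.626e-34 / (4.0184e-27 * 2.5972e+06)
= 6.626e-34 / 1.0437e-20
= 6.3488e-14 m

6.3488e-14


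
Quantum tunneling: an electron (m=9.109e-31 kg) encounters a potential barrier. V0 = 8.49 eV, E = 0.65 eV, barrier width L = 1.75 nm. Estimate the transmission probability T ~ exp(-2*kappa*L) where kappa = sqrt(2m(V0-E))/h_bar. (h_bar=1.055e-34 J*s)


V0 - E = 7.84 eV = 1.2560e-18 J
kappa = sqrt(2 * m * (V0-E)) / h_bar
= sqrt(2 * 9.109e-31 * 1.2560e-18) / 1.055e-34
= 1.4338e+10 /m
2*kappa*L = 2 * 1.4338e+10 * 1.75e-9
= 50.1828
T = exp(-50.1828) = 1.606461e-22

1.606461e-22


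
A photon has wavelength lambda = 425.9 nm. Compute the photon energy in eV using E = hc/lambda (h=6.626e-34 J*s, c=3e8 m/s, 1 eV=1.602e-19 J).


E = hc / lambda
= (6.626e-34)(3e8) / (425.9e-9)
= 1.9878e-25 / 4.2590e-07
= 4.6673e-19 J
Converting to eV: 4.6673e-19 / 1.602e-19
= 2.9134 eV

2.9134


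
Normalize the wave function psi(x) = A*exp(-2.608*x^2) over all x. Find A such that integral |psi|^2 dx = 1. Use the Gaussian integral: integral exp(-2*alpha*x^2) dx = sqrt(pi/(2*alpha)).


integral |psi|^2 dx = A^2 * sqrt(pi/(2*alpha)) = 1
A^2 = sqrt(2*alpha/pi)
= sqrt(2 * 2.608 / pi)
= 1.288528
A = sqrt(1.288528)
= 1.1351

1.1351


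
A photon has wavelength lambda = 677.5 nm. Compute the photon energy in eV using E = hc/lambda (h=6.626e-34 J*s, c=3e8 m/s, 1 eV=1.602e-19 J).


E = hc / lambda
= (6.626e-34)(3e8) / (677.5e-9)
= 1.9878e-25 / 6.7750e-07
= 2.9340e-19 J
Converting to eV: 2.9340e-19 / 1.602e-19
= 1.8315 eV

1.8315


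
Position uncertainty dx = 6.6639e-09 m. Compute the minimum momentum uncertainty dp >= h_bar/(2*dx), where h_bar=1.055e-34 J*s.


dp = h_bar / (2 * dx)
= 1.055e-34 / (2 * 6.6639e-09)
= 1.055e-34 / 1.3328e-08
= 7.9158e-27 kg*m/s

7.9158e-27


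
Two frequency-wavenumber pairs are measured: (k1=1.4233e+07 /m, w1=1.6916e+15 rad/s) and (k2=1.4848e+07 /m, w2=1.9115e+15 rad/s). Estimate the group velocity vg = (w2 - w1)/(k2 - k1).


vg = (w2 - w1) / (k2 - k1)
= (1.9115e+15 - 1.6916e+15) / (1.4848e+07 - 1.4233e+07)
= 2.1990e+14 / 6.1500e+05
= 3.5756e+08 m/s

3.5756e+08


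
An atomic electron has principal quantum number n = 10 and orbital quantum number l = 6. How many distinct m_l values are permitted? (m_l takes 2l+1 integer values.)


m_l ranges from -l to +l in integer steps
So m_l goes from -6 to +6
Count = 2l + 1 = 2*6 + 1
= 13

13


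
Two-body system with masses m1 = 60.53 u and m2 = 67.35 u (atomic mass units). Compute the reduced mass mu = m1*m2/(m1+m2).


mu = m1 * m2 / (m1 + m2)
= 60.53 * 67.35 / (60.53 + 67.35)
= 4076.6955 / 127.88
= 31.8791 u

31.8791


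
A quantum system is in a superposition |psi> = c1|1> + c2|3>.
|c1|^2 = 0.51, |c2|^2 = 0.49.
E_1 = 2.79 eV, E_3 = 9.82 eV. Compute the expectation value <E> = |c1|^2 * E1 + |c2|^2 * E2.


<E> = |c1|^2 * E1 + |c2|^2 * E2
= 0.51 * 2.79 + 0.49 * 9.82
= 1.4229 + 4.8118
= 6.2347 eV

6.2347


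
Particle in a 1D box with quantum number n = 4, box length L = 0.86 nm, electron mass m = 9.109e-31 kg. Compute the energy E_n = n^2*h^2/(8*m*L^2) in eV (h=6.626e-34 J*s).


E = n^2 * h^2 / (8 * m * L^2)
= 4^2 * (6.626e-34)^2 / (8 * 9.109e-31 * (0.86e-9)^2)
= 16 * 4.3904e-67 / (8 * 9.109e-31 * 7.3960e-19)
= 1.3034e-18 J
= 8.1358 eV

8.1358


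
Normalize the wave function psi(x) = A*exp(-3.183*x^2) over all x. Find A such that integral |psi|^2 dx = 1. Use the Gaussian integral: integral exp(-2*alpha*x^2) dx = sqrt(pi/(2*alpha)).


integral |psi|^2 dx = A^2 * sqrt(pi/(2*alpha)) = 1
A^2 = sqrt(2*alpha/pi)
= sqrt(2 * 3.183 / pi)
= 1.423503
A = sqrt(1.423503)
= 1.1931

1.1931


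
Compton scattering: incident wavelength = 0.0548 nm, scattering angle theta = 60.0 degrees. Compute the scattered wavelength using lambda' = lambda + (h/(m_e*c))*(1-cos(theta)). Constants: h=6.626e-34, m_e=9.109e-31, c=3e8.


Compton wavelength: h/(m_e*c) = 2.4247e-12 m
d_lambda = 2.4247e-12 * (1 - cos(60.0 deg))
= 2.4247e-12 * 0.5
= 1.2124e-12 m = 0.001212 nm
lambda' = 0.0548 + 0.001212
= 0.056012 nm

0.056012


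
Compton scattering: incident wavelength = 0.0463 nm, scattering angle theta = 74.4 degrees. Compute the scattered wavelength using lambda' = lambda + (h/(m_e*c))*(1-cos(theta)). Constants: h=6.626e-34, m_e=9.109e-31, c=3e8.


Compton wavelength: h/(m_e*c) = 2.4247e-12 m
d_lambda = 2.4247e-12 * (1 - cos(74.4 deg))
= 2.4247e-12 * 0.73108
= 1.7727e-12 m = 0.001773 nm
lambda' = 0.0463 + 0.001773
= 0.048073 nm

0.048073


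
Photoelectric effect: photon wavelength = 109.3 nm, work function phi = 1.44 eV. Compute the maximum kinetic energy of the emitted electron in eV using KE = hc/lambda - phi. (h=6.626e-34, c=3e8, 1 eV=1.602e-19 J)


E_photon = hc / lambda
= (6.626e-34)(3e8) / (109.3e-9)
= 1.8187e-18 J
= 11.3525 eV
KE = E_photon - phi
= 11.3525 - 1.44
= 9.9125 eV

9.9125


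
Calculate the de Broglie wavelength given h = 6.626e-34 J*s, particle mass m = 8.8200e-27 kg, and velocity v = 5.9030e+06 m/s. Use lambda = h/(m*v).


lambda = h / (m * v)
= 6.626e-34 / (8.8200e-27 * 5.9030e+06)
= 6.626e-34 / 5.2064e-20
= 1.2727e-14 m

1.2727e-14


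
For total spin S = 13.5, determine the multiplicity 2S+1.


Spin multiplicity = 2S + 1
= 2 * 13.5 + 1
= 27.0 + 1
= 28

28
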